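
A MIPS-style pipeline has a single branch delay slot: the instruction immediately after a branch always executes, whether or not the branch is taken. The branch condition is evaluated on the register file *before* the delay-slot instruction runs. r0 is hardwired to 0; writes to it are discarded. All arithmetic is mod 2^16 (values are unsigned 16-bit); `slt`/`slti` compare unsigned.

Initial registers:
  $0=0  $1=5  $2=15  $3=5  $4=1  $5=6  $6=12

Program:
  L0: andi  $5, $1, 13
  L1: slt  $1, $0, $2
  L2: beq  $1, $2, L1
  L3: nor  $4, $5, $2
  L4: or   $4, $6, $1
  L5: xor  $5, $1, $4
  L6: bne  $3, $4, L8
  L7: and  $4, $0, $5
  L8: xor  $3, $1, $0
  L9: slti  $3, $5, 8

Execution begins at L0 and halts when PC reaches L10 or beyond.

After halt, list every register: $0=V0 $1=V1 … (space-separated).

$0=0 $1=1 $2=15 $3=0 $4=0 $5=12 $6=12

#0 andi  $5, $1, 13 ; 0/5/15/5/1/5/12
#1 slt  $1, $0, $2 ; 0/1/15/5/1/5/12
#2 beq  $1, $2, L1 ; 0/1/15/5/1/5/12 ; →fallthru
#3 nor  $4, $5, $2 ; 0/1/15/5/65520/5/12
#4 or   $4, $6, $1 ; 0/1/15/5/13/5/12
#5 xor  $5, $1, $4 ; 0/1/15/5/13/12/12
#6 bne  $3, $4, L8 ; 0/1/15/5/13/12/12 ; →target
#7 and  $4, $0, $5 ; 0/1/15/5/0/12/12
#8 xor  $3, $1, $0 ; 0/1/15/1/0/12/12
#9 slti  $3, $5, 8 ; 0/1/15/0/0/12/12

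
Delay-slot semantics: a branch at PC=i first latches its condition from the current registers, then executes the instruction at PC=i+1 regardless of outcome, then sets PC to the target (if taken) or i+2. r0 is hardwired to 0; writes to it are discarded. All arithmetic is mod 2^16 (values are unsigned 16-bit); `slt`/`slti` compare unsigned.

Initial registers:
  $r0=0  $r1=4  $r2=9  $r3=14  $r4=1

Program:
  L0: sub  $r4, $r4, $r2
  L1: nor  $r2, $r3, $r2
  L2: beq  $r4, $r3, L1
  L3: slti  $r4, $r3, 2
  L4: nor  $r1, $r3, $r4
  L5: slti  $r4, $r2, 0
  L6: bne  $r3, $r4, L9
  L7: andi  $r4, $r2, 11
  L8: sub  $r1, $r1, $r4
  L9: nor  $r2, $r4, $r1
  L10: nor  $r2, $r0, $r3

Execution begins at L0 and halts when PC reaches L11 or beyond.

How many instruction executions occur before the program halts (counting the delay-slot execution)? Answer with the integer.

PC=0  sub  $r4, $r4, $r2     | $r0=0 $r1=4 $r2=9 $r3=14 $r4=65528
PC=1  nor  $r2, $r3, $r2     | $r0=0 $r1=4 $r2=65520 $r3=14 $r4=65528
PC=2  beq  $r4, $r3, L1      | $r0=0 $r1=4 $r2=65520 $r3=14 $r4=65528  [not taken]
PC=3  slti  $r4, $r3, 2      | $r0=0 $r1=4 $r2=65520 $r3=14 $r4=0
PC=4  nor  $r1, $r3, $r4     | $r0=0 $r1=65521 $r2=65520 $r3=14 $r4=0
PC=5  slti  $r4, $r2, 0      | $r0=0 $r1=65521 $r2=65520 $r3=14 $r4=0
PC=6  bne  $r3, $r4, L9      | $r0=0 $r1=65521 $r2=65520 $r3=14 $r4=0  [TAKEN]
PC=7  andi  $r4, $r2, 11     | $r0=0 $r1=65521 $r2=65520 $r3=14 $r4=0
PC=9  nor  $r2, $r4, $r1     | $r0=0 $r1=65521 $r2=14 $r3=14 $r4=0
PC=10 nor  $r2, $r0, $r3     | $r0=0 $r1=65521 $r2=65521 $r3=14 $r4=0

10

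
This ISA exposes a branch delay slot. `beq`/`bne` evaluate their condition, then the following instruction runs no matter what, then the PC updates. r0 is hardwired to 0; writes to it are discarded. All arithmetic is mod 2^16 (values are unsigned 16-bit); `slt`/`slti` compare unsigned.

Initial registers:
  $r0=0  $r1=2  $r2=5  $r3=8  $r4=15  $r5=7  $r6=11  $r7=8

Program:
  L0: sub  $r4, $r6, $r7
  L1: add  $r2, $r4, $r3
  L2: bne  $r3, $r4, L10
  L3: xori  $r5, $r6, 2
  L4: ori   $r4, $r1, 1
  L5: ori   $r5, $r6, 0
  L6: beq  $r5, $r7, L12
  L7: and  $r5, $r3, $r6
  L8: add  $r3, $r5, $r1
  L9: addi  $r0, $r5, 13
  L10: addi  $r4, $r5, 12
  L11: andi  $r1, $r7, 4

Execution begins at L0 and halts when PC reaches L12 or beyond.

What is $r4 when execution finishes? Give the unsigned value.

  step pc=0: sub  $r4, $r6, $r7  regs=(0,2,5,8,3,7,11,8)
  step pc=1: add  $r2, $r4, $r3  regs=(0,2,11,8,3,7,11,8)
  step pc=2: bne  $r3, $r4, L10  cond=T  regs=(0,2,11,8,3,7,11,8)
  step pc=3: xori  $r5, $r6, 2  regs=(0,2,11,8,3,9,11,8)
  step pc=10: addi  $r4, $r5, 12  regs=(0,2,11,8,21,9,11,8)
  step pc=11: andi  $r1, $r7, 4  regs=(0,0,11,8,21,9,11,8)

21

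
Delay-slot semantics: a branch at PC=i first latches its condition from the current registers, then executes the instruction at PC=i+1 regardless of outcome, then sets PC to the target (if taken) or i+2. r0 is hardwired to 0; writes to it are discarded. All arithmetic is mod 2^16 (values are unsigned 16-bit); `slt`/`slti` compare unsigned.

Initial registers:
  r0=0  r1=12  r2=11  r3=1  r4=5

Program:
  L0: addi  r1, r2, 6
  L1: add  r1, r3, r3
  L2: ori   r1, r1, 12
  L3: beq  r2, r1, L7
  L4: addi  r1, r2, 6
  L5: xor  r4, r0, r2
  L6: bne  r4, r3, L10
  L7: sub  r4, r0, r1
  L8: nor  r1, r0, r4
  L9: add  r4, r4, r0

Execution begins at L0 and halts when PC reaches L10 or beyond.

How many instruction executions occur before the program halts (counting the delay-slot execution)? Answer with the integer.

[0] addi  r1, r2, 6  →  {r0:0, r1:17, r2:11, r3:1, r4:5}
[1] add  r1, r3, r3  →  {r0:0, r1:2, r2:11, r3:1, r4:5}
[2] ori   r1, r1, 12  →  {r0:0, r1:14, r2:11, r3:1, r4:5}
[3] beq  r2, r1, L7  →  {r0:0, r1:14, r2:11, r3:1, r4:5}  ⟨branch fallthrough⟩
[4] addi  r1, r2, 6  →  {r0:0, r1:17, r2:11, r3:1, r4:5}
[5] xor  r4, r0, r2  →  {r0:0, r1:17, r2:11, r3:1, r4:11}
[6] bne  r4, r3, L10  →  {r0:0, r1:17, r2:11, r3:1, r4:11}  ⟨branch taken⟩
[7] sub  r4, r0, r1  →  {r0:0, r1:17, r2:11, r3:1, r4:65519}

8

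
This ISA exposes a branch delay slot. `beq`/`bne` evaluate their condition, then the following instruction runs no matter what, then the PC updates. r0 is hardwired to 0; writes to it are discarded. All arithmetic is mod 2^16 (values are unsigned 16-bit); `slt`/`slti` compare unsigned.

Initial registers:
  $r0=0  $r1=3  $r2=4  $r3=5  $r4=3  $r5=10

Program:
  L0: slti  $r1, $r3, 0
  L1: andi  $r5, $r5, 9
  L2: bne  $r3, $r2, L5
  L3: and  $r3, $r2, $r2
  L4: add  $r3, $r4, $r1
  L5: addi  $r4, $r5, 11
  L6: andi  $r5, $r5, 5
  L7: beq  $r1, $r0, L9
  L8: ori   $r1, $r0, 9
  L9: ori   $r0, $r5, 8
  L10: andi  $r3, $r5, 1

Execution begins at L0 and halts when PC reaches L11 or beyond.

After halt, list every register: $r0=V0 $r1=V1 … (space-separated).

#0 slti  $r1, $r3, 0 ; 0/0/4/5/3/10
#1 andi  $r5, $r5, 9 ; 0/0/4/5/3/8
#2 bne  $r3, $r2, L5 ; 0/0/4/5/3/8 ; →target
#3 and  $r3, $r2, $r2 ; 0/0/4/4/3/8
#5 addi  $r4, $r5, 11 ; 0/0/4/4/19/8
#6 andi  $r5, $r5, 5 ; 0/0/4/4/19/0
#7 beq  $r1, $r0, L9 ; 0/0/4/4/19/0 ; →target
#8 ori   $r1, $r0, 9 ; 0/9/4/4/19/0
#9 ori   $r0, $r5, 8 ; 0/9/4/4/19/0
#10 andi  $r3, $r5, 1 ; 0/9/4/0/19/0

$r0=0 $r1=9 $r2=4 $r3=0 $r4=19 $r5=0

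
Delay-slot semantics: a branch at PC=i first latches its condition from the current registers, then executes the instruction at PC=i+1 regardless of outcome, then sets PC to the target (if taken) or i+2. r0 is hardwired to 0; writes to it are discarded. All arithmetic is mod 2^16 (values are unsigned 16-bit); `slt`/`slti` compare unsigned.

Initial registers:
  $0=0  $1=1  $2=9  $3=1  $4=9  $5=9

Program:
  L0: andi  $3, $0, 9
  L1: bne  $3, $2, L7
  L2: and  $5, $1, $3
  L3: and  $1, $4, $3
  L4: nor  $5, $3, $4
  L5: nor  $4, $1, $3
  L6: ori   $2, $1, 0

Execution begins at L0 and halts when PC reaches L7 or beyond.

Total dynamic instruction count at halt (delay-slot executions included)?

[0] andi  $3, $0, 9  →  {$0:0, $1:1, $2:9, $3:0, $4:9, $5:9}
[1] bne  $3, $2, L7  →  {$0:0, $1:1, $2:9, $3:0, $4:9, $5:9}  ⟨branch taken⟩
[2] and  $5, $1, $3  →  {$0:0, $1:1, $2:9, $3:0, $4:9, $5:0}

3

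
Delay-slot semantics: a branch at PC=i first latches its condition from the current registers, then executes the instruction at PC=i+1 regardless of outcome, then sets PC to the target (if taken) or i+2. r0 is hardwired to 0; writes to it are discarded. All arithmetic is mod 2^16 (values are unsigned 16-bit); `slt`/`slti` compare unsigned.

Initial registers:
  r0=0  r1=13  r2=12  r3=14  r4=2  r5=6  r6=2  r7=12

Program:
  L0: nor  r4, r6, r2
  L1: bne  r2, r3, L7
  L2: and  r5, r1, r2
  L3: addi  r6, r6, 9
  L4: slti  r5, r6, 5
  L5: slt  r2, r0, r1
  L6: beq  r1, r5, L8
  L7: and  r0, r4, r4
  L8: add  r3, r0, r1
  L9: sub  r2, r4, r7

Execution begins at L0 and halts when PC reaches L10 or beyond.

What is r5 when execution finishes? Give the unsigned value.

[0] nor  r4, r6, r2  →  {r0:0, r1:13, r2:12, r3:14, r4:65521, r5:6, r6:2, r7:12}
[1] bne  r2, r3, L7  →  {r0:0, r1:13, r2:12, r3:14, r4:65521, r5:6, r6:2, r7:12}  ⟨branch taken⟩
[2] and  r5, r1, r2  →  {r0:0, r1:13, r2:12, r3:14, r4:65521, r5:12, r6:2, r7:12}
[7] and  r0, r4, r4  →  {r0:0, r1:13, r2:12, r3:14, r4:65521, r5:12, r6:2, r7:12}
[8] add  r3, r0, r1  →  {r0:0, r1:13, r2:12, r3:13, r4:65521, r5:12, r6:2, r7:12}
[9] sub  r2, r4, r7  →  {r0:0, r1:13, r2:65509, r3:13, r4:65521, r5:12, r6:2, r7:12}

12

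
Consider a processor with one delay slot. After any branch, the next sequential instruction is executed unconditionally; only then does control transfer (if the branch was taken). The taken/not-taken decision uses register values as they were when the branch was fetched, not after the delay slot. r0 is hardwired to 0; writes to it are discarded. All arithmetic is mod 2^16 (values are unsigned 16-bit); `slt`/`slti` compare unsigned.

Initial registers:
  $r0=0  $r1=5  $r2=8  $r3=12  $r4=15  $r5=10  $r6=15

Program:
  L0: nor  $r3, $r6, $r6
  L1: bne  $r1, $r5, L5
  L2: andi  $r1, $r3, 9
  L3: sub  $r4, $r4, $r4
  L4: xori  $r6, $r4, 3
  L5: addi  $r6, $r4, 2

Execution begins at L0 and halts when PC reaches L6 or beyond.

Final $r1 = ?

[0] nor  $r3, $r6, $r6  →  {$r0:0, $r1:5, $r2:8, $r3:65520, $r4:15, $r5:10, $r6:15}
[1] bne  $r1, $r5, L5  →  {$r0:0, $r1:5, $r2:8, $r3:65520, $r4:15, $r5:10, $r6:15}  ⟨branch taken⟩
[2] andi  $r1, $r3, 9  →  {$r0:0, $r1:0, $r2:8, $r3:65520, $r4:15, $r5:10, $r6:15}
[5] addi  $r6, $r4, 2  →  {$r0:0, $r1:0, $r2:8, $r3:65520, $r4:15, $r5:10, $r6:17}

0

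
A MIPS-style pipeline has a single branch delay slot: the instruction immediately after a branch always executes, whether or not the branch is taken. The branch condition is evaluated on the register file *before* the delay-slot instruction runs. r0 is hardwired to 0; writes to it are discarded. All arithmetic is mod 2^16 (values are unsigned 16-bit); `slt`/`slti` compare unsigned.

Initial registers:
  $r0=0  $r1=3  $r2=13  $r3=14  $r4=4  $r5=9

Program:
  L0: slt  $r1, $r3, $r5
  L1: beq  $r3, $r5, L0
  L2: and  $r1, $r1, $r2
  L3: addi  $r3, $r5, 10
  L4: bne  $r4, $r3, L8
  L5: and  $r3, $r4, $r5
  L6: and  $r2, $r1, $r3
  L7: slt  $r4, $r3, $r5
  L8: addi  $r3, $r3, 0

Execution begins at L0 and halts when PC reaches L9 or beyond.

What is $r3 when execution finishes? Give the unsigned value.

[0] slt  $r1, $r3, $r5  →  {$r0:0, $r1:0, $r2:13, $r3:14, $r4:4, $r5:9}
[1] beq  $r3, $r5, L0  →  {$r0:0, $r1:0, $r2:13, $r3:14, $r4:4, $r5:9}  ⟨branch fallthrough⟩
[2] and  $r1, $r1, $r2  →  {$r0:0, $r1:0, $r2:13, $r3:14, $r4:4, $r5:9}
[3] addi  $r3, $r5, 10  →  {$r0:0, $r1:0, $r2:13, $r3:19, $r4:4, $r5:9}
[4] bne  $r4, $r3, L8  →  {$r0:0, $r1:0, $r2:13, $r3:19, $r4:4, $r5:9}  ⟨branch taken⟩
[5] and  $r3, $r4, $r5  →  {$r0:0, $r1:0, $r2:13, $r3:0, $r4:4, $r5:9}
[8] addi  $r3, $r3, 0  →  {$r0:0, $r1:0, $r2:13, $r3:0, $r4:4, $r5:9}

0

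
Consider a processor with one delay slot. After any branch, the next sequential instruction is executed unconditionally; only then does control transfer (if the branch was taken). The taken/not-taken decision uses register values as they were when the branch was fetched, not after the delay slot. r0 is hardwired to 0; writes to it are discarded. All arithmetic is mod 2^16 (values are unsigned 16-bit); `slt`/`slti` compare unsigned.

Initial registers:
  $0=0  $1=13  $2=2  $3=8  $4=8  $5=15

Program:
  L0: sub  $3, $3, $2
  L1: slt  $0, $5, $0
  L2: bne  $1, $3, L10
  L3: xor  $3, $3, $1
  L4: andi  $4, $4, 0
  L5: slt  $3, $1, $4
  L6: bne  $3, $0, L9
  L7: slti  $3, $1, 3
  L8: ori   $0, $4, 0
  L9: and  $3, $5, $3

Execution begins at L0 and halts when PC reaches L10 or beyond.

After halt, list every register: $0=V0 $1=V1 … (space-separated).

[0] sub  $3, $3, $2  →  {$0:0, $1:13, $2:2, $3:6, $4:8, $5:15}
[1] slt  $0, $5, $0  →  {$0:0, $1:13, $2:2, $3:6, $4:8, $5:15}
[2] bne  $1, $3, L10  →  {$0:0, $1:13, $2:2, $3:6, $4:8, $5:15}  ⟨branch taken⟩
[3] xor  $3, $3, $1  →  {$0:0, $1:13, $2:2, $3:11, $4:8, $5:15}

$0=0 $1=13 $2=2 $3=11 $4=8 $5=15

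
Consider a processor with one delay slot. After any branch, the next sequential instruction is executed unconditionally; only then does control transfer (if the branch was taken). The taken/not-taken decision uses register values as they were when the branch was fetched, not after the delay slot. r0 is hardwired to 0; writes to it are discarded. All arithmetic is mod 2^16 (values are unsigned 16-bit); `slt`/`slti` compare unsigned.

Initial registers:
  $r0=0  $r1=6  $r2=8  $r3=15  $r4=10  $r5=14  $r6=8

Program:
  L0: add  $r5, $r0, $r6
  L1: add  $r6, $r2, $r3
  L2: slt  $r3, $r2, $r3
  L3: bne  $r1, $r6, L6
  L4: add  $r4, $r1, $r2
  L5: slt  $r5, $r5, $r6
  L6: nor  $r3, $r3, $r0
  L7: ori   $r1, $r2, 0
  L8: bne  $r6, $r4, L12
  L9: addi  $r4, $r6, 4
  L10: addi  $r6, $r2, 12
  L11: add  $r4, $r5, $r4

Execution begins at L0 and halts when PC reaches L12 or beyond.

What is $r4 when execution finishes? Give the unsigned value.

27

[0] add  $r5, $r0, $r6  →  {$r0:0, $r1:6, $r2:8, $r3:15, $r4:10, $r5:8, $r6:8}
[1] add  $r6, $r2, $r3  →  {$r0:0, $r1:6, $r2:8, $r3:15, $r4:10, $r5:8, $r6:23}
[2] slt  $r3, $r2, $r3  →  {$r0:0, $r1:6, $r2:8, $r3:1, $r4:10, $r5:8, $r6:23}
[3] bne  $r1, $r6, L6  →  {$r0:0, $r1:6, $r2:8, $r3:1, $r4:10, $r5:8, $r6:23}  ⟨branch taken⟩
[4] add  $r4, $r1, $r2  →  {$r0:0, $r1:6, $r2:8, $r3:1, $r4:14, $r5:8, $r6:23}
[6] nor  $r3, $r3, $r0  →  {$r0:0, $r1:6, $r2:8, $r3:65534, $r4:14, $r5:8, $r6:23}
[7] ori   $r1, $r2, 0  →  {$r0:0, $r1:8, $r2:8, $r3:65534, $r4:14, $r5:8, $r6:23}
[8] bne  $r6, $r4, L12  →  {$r0:0, $r1:8, $r2:8, $r3:65534, $r4:14, $r5:8, $r6:23}  ⟨branch taken⟩
[9] addi  $r4, $r6, 4  →  {$r0:0, $r1:8, $r2:8, $r3:65534, $r4:27, $r5:8, $r6:23}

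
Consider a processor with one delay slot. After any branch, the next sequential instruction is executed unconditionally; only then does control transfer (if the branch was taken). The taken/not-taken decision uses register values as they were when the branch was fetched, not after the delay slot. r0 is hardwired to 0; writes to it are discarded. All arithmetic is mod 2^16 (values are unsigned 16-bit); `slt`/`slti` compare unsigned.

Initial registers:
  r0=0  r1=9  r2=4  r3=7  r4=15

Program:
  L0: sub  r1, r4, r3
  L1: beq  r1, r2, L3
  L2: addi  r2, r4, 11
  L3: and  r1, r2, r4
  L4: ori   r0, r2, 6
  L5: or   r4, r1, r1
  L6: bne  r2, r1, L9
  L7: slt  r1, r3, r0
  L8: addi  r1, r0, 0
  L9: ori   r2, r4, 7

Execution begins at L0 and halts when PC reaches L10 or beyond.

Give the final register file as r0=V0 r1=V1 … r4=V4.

r0=0 r1=0 r2=15 r3=7 r4=10

  step pc=0: sub  r1, r4, r3  regs=(0,8,4,7,15)
  step pc=1: beq  r1, r2, L3  cond=F  regs=(0,8,4,7,15)
  step pc=2: addi  r2, r4, 11  regs=(0,8,26,7,15)
  step pc=3: and  r1, r2, r4  regs=(0,10,26,7,15)
  step pc=4: ori   r0, r2, 6  regs=(0,10,26,7,15)
  step pc=5: or   r4, r1, r1  regs=(0,10,26,7,10)
  step pc=6: bne  r2, r1, L9  cond=T  regs=(0,10,26,7,10)
  step pc=7: slt  r1, r3, r0  regs=(0,0,26,7,10)
  step pc=9: ori   r2, r4, 7  regs=(0,0,15,7,10)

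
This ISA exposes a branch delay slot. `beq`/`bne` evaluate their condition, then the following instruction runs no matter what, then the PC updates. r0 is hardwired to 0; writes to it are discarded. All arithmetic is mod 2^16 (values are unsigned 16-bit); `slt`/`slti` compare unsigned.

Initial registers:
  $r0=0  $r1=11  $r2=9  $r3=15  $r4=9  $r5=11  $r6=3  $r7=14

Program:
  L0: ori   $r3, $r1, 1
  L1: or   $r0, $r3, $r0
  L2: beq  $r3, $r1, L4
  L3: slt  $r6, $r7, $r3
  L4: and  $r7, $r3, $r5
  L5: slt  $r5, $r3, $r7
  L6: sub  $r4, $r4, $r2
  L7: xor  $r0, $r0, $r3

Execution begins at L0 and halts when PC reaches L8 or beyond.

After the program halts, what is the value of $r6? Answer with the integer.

0

#0 ori   $r3, $r1, 1 ; 0/11/9/11/9/11/3/14
#1 or   $r0, $r3, $r0 ; 0/11/9/11/9/11/3/14
#2 beq  $r3, $r1, L4 ; 0/11/9/11/9/11/3/14 ; →target
#3 slt  $r6, $r7, $r3 ; 0/11/9/11/9/11/0/14
#4 and  $r7, $r3, $r5 ; 0/11/9/11/9/11/0/11
#5 slt  $r5, $r3, $r7 ; 0/11/9/11/9/0/0/11
#6 sub  $r4, $r4, $r2 ; 0/11/9/11/0/0/0/11
#7 xor  $r0, $r0, $r3 ; 0/11/9/11/0/0/0/11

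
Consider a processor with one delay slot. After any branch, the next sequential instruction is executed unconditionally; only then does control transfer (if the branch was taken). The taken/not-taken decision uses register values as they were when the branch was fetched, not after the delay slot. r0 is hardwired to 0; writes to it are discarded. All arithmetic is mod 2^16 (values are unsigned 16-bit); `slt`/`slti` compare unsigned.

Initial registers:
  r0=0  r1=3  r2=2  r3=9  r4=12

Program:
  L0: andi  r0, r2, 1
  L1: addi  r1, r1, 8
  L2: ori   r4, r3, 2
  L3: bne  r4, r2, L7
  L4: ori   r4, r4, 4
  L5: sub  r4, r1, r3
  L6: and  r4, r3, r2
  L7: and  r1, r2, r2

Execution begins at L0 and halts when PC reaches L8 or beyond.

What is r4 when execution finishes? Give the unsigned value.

15

#0 andi  r0, r2, 1 ; 0/3/2/9/12
#1 addi  r1, r1, 8 ; 0/11/2/9/12
#2 ori   r4, r3, 2 ; 0/11/2/9/11
#3 bne  r4, r2, L7 ; 0/11/2/9/11 ; →target
#4 ori   r4, r4, 4 ; 0/11/2/9/15
#7 and  r1, r2, r2 ; 0/2/2/9/15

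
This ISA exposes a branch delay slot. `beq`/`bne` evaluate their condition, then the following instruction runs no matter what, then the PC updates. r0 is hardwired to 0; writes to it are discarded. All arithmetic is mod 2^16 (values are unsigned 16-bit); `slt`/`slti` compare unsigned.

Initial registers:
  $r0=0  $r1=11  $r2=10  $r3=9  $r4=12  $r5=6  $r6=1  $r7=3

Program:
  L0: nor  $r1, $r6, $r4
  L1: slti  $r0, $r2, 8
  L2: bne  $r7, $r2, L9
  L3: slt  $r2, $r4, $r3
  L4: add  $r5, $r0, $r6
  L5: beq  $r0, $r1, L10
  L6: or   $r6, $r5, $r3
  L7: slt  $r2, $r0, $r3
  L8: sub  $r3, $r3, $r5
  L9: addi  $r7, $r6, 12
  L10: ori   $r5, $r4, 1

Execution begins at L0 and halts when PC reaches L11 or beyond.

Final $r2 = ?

  step pc=0: nor  $r1, $r6, $r4  regs=(0,65522,10,9,12,6,1,3)
  step pc=1: slti  $r0, $r2, 8  regs=(0,65522,10,9,12,6,1,3)
  step pc=2: bne  $r7, $r2, L9  cond=T  regs=(0,65522,10,9,12,6,1,3)
  step pc=3: slt  $r2, $r4, $r3  regs=(0,65522,0,9,12,6,1,3)
  step pc=9: addi  $r7, $r6, 12  regs=(0,65522,0,9,12,6,1,13)
  step pc=10: ori   $r5, $r4, 1  regs=(0,65522,0,9,12,13,1,13)

0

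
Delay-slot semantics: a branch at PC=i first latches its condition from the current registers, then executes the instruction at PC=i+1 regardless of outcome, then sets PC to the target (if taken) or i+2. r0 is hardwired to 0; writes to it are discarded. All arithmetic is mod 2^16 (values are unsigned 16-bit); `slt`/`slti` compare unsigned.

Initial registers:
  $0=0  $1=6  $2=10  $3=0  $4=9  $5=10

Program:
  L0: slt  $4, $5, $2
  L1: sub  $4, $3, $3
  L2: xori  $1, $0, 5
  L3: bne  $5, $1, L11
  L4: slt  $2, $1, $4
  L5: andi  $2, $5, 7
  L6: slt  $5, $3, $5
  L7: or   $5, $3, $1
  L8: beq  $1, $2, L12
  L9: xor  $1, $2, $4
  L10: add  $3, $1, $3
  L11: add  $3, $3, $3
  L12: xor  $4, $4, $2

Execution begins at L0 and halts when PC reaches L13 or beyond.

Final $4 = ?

0

[0] slt  $4, $5, $2  →  {$0:0, $1:6, $2:10, $3:0, $4:0, $5:10}
[1] sub  $4, $3, $3  →  {$0:0, $1:6, $2:10, $3:0, $4:0, $5:10}
[2] xori  $1, $0, 5  →  {$0:0, $1:5, $2:10, $3:0, $4:0, $5:10}
[3] bne  $5, $1, L11  →  {$0:0, $1:5, $2:10, $3:0, $4:0, $5:10}  ⟨branch taken⟩
[4] slt  $2, $1, $4  →  {$0:0, $1:5, $2:0, $3:0, $4:0, $5:10}
[11] add  $3, $3, $3  →  {$0:0, $1:5, $2:0, $3:0, $4:0, $5:10}
[12] xor  $4, $4, $2  →  {$0:0, $1:5, $2:0, $3:0, $4:0, $5:10}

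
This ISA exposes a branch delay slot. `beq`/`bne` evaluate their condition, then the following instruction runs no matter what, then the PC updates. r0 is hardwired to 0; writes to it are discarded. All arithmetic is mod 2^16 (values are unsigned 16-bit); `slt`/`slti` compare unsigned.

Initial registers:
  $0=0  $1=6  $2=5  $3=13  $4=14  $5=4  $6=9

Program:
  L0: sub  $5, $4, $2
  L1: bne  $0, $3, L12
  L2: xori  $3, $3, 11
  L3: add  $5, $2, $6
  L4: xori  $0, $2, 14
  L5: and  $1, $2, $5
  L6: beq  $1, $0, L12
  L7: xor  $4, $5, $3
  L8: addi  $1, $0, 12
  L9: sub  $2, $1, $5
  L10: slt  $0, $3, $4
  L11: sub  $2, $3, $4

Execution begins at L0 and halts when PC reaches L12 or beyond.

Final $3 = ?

  step pc=0: sub  $5, $4, $2  regs=(0,6,5,13,14,9,9)
  step pc=1: bne  $0, $3, L12  cond=T  regs=(0,6,5,13,14,9,9)
  step pc=2: xori  $3, $3, 11  regs=(0,6,5,6,14,9,9)

6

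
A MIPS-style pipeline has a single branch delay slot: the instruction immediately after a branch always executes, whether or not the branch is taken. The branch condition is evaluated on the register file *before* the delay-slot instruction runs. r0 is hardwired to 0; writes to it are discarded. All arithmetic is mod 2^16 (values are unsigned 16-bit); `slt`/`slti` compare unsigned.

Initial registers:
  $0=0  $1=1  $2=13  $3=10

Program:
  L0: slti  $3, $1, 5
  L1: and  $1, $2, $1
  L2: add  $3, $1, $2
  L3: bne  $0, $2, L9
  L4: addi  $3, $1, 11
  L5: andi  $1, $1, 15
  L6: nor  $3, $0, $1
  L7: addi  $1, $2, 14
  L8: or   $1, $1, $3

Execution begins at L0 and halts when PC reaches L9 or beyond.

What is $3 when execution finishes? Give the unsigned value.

PC=0  slti  $3, $1, 5        | $0=0 $1=1 $2=13 $3=1
PC=1  and  $1, $2, $1        | $0=0 $1=1 $2=13 $3=1
PC=2  add  $3, $1, $2        | $0=0 $1=1 $2=13 $3=14
PC=3  bne  $0, $2, L9        | $0=0 $1=1 $2=13 $3=14  [TAKEN]
PC=4  addi  $3, $1, 11       | $0=0 $1=1 $2=13 $3=12

12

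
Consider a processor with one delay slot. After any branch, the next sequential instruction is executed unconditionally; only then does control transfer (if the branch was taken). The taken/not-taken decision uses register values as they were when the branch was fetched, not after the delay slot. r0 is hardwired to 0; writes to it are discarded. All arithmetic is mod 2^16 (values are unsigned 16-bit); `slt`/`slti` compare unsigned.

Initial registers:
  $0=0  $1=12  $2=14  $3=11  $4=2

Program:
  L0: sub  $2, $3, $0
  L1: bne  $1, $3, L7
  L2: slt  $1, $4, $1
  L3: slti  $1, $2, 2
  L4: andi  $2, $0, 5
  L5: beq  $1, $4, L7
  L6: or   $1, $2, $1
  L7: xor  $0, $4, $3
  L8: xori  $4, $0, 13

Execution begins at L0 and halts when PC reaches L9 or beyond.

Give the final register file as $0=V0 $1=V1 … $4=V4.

$0=0 $1=1 $2=11 $3=11 $4=13

  step pc=0: sub  $2, $3, $0  regs=(0,12,11,11,2)
  step pc=1: bne  $1, $3, L7  cond=T  regs=(0,12,11,11,2)
  step pc=2: slt  $1, $4, $1  regs=(0,1,11,11,2)
  step pc=7: xor  $0, $4, $3  regs=(0,1,11,11,2)
  step pc=8: xori  $4, $0, 13  regs=(0,1,11,11,13)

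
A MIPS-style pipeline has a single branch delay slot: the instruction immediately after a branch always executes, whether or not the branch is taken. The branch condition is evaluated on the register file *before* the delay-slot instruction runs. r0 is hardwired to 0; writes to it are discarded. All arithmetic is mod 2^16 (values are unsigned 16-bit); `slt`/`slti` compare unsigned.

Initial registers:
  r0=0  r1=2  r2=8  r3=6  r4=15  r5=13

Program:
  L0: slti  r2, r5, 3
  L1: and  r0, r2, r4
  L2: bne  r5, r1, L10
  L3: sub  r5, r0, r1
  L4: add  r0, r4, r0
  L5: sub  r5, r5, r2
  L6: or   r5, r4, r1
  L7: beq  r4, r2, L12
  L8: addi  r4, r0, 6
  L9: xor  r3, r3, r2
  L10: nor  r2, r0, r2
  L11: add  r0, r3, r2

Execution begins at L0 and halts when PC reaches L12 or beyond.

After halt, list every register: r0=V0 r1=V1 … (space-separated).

r0=0 r1=2 r2=65535 r3=6 r4=15 r5=65534

  step pc=0: slti  r2, r5, 3  regs=(0,2,0,6,15,13)
  step pc=1: and  r0, r2, r4  regs=(0,2,0,6,15,13)
  step pc=2: bne  r5, r1, L10  cond=T  regs=(0,2,0,6,15,13)
  step pc=3: sub  r5, r0, r1  regs=(0,2,0,6,15,65534)
  step pc=10: nor  r2, r0, r2  regs=(0,2,65535,6,15,65534)
  step pc=11: add  r0, r3, r2  regs=(0,2,65535,6,15,65534)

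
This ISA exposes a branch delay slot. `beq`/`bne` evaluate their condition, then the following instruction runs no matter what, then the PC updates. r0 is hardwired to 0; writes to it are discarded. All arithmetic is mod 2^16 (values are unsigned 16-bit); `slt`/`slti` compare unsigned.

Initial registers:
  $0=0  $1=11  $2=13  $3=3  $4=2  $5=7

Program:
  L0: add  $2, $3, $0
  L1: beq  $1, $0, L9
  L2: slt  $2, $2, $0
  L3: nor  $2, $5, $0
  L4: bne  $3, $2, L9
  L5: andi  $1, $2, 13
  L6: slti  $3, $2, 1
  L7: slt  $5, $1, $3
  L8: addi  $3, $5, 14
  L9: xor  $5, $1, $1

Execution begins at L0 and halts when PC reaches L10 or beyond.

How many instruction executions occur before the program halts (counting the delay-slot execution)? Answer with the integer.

  step pc=0: add  $2, $3, $0  regs=(0,11,3,3,2,7)
  step pc=1: beq  $1, $0, L9  cond=F  regs=(0,11,3,3,2,7)
  step pc=2: slt  $2, $2, $0  regs=(0,11,0,3,2,7)
  step pc=3: nor  $2, $5, $0  regs=(0,11,65528,3,2,7)
  step pc=4: bne  $3, $2, L9  cond=T  regs=(0,11,65528,3,2,7)
  step pc=5: andi  $1, $2, 13  regs=(0,8,65528,3,2,7)
  step pc=9: xor  $5, $1, $1  regs=(0,8,65528,3,2,0)

7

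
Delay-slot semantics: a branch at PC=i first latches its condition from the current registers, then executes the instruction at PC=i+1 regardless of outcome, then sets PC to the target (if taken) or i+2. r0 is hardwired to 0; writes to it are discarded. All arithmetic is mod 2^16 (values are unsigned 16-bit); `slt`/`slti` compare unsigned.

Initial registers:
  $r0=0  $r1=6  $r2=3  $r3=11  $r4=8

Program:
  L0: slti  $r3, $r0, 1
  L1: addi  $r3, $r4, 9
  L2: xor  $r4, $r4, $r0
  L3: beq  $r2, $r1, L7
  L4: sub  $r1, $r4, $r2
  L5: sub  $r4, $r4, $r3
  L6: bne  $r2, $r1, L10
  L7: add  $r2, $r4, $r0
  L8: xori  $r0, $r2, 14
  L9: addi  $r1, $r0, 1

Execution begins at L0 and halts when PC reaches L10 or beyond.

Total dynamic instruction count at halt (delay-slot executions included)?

#0 slti  $r3, $r0, 1 ; 0/6/3/1/8
#1 addi  $r3, $r4, 9 ; 0/6/3/17/8
#2 xor  $r4, $r4, $r0 ; 0/6/3/17/8
#3 beq  $r2, $r1, L7 ; 0/6/3/17/8 ; →fallthru
#4 sub  $r1, $r4, $r2 ; 0/5/3/17/8
#5 sub  $r4, $r4, $r3 ; 0/5/3/17/65527
#6 bne  $r2, $r1, L10 ; 0/5/3/17/65527 ; →target
#7 add  $r2, $r4, $r0 ; 0/5/65527/17/65527

8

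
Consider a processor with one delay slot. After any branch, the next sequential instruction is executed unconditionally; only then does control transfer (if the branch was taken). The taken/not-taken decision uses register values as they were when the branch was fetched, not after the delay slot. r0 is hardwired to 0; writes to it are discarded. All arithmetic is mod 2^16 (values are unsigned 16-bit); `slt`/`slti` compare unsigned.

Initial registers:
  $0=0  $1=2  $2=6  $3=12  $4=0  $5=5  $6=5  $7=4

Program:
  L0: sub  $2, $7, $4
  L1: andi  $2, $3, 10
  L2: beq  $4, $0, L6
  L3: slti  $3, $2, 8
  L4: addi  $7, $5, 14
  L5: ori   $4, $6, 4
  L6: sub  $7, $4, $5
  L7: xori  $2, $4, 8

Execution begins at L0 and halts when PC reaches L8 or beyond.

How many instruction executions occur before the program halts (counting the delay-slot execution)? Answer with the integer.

[0] sub  $2, $7, $4  →  {$0:0, $1:2, $2:4, $3:12, $4:0, $5:5, $6:5, $7:4}
[1] andi  $2, $3, 10  →  {$0:0, $1:2, $2:8, $3:12, $4:0, $5:5, $6:5, $7:4}
[2] beq  $4, $0, L6  →  {$0:0, $1:2, $2:8, $3:12, $4:0, $5:5, $6:5, $7:4}  ⟨branch taken⟩
[3] slti  $3, $2, 8  →  {$0:0, $1:2, $2:8, $3:0, $4:0, $5:5, $6:5, $7:4}
[6] sub  $7, $4, $5  →  {$0:0, $1:2, $2:8, $3:0, $4:0, $5:5, $6:5, $7:65531}
[7] xori  $2, $4, 8  →  {$0:0, $1:2, $2:8, $3:0, $4:0, $5:5, $6:5, $7:65531}

6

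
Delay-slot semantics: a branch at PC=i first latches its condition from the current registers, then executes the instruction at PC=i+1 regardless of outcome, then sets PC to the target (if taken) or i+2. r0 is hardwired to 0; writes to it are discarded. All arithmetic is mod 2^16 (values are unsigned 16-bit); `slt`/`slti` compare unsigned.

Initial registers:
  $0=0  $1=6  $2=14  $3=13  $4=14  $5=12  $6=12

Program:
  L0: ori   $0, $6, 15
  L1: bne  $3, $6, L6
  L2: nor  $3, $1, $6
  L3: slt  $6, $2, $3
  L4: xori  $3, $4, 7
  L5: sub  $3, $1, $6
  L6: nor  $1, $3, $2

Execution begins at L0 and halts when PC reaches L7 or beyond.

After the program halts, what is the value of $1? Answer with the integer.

PC=0  ori   $0, $6, 15       | $0=0 $1=6 $2=14 $3=13 $4=14 $5=12 $6=12
PC=1  bne  $3, $6, L6        | $0=0 $1=6 $2=14 $3=13 $4=14 $5=12 $6=12  [TAKEN]
PC=2  nor  $3, $1, $6        | $0=0 $1=6 $2=14 $3=65521 $4=14 $5=12 $6=12
PC=6  nor  $1, $3, $2        | $0=0 $1=0 $2=14 $3=65521 $4=14 $5=12 $6=12

0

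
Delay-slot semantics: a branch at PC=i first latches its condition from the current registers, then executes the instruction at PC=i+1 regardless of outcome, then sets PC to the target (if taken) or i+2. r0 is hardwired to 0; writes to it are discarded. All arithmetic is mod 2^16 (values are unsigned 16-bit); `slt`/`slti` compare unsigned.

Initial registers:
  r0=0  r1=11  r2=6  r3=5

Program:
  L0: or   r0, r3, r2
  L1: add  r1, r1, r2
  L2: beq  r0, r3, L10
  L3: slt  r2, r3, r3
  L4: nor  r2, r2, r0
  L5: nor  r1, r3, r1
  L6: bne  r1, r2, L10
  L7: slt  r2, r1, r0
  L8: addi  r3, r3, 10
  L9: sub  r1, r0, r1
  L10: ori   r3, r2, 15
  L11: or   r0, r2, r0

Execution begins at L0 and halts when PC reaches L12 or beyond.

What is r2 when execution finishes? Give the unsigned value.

  step pc=0: or   r0, r3, r2  regs=(0,11,6,5)
  step pc=1: add  r1, r1, r2  regs=(0,17,6,5)
  step pc=2: beq  r0, r3, L10  cond=F  regs=(0,17,6,5)
  step pc=3: slt  r2, r3, r3  regs=(0,17,0,5)
  step pc=4: nor  r2, r2, r0  regs=(0,17,65535,5)
  step pc=5: nor  r1, r3, r1  regs=(0,65514,65535,5)
  step pc=6: bne  r1, r2, L10  cond=T  regs=(0,65514,65535,5)
  step pc=7: slt  r2, r1, r0  regs=(0,65514,0,5)
  step pc=10: ori   r3, r2, 15  regs=(0,65514,0,15)
  step pc=11: or   r0, r2, r0  regs=(0,65514,0,15)

0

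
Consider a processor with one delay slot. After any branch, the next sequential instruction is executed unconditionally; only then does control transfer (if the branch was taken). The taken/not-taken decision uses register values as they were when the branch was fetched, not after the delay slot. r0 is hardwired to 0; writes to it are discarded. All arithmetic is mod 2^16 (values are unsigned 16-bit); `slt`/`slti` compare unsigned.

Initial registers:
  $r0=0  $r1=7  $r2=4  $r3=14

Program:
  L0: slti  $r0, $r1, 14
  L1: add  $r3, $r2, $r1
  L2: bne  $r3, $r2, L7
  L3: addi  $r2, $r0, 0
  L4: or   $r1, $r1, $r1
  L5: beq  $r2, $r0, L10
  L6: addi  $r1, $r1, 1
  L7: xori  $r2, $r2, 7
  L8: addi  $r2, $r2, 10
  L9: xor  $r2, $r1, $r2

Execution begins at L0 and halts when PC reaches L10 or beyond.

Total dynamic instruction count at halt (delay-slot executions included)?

PC=0  slti  $r0, $r1, 14     | $r0=0 $r1=7 $r2=4 $r3=14
PC=1  add  $r3, $r2, $r1     | $r0=0 $r1=7 $r2=4 $r3=11
PC=2  bne  $r3, $r2, L7      | $r0=0 $r1=7 $r2=4 $r3=11  [TAKEN]
PC=3  addi  $r2, $r0, 0      | $r0=0 $r1=7 $r2=0 $r3=11
PC=7  xori  $r2, $r2, 7      | $r0=0 $r1=7 $r2=7 $r3=11
PC=8  addi  $r2, $r2, 10     | $r0=0 $r1=7 $r2=17 $r3=11
PC=9  xor  $r2, $r1, $r2     | $r0=0 $r1=7 $r2=22 $r3=11

7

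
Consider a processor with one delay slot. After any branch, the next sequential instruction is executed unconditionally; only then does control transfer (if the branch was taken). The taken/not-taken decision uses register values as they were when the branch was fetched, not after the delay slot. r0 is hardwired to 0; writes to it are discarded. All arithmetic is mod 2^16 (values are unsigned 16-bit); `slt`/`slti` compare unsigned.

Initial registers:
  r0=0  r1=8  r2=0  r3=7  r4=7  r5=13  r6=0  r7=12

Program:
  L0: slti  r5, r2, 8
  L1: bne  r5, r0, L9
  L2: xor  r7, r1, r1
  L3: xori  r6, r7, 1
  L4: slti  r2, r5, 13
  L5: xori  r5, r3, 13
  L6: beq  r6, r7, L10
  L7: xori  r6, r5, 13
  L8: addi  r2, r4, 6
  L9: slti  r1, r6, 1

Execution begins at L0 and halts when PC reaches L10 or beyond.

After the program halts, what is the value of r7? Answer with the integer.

0

#0 slti  r5, r2, 8 ; 0/8/0/7/7/1/0/12
#1 bne  r5, r0, L9 ; 0/8/0/7/7/1/0/12 ; →target
#2 xor  r7, r1, r1 ; 0/8/0/7/7/1/0/0
#9 slti  r1, r6, 1 ; 0/1/0/7/7/1/0/0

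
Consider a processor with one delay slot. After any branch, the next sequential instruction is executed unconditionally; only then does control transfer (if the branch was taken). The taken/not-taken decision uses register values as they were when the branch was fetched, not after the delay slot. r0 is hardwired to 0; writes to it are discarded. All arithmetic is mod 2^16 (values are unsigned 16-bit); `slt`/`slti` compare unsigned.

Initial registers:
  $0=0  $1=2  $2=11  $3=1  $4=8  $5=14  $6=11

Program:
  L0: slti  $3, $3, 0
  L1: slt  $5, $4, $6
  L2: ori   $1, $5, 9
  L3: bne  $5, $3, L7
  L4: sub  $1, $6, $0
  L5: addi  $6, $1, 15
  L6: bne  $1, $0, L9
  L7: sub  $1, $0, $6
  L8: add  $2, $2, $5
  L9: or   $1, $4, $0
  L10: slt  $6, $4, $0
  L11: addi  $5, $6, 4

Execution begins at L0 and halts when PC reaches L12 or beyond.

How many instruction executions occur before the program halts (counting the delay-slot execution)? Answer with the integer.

  step pc=0: slti  $3, $3, 0  regs=(0,2,11,0,8,14,11)
  step pc=1: slt  $5, $4, $6  regs=(0,2,11,0,8,1,11)
  step pc=2: ori   $1, $5, 9  regs=(0,9,11,0,8,1,11)
  step pc=3: bne  $5, $3, L7  cond=T  regs=(0,9,11,0,8,1,11)
  step pc=4: sub  $1, $6, $0  regs=(0,11,11,0,8,1,11)
  step pc=7: sub  $1, $0, $6  regs=(0,65525,11,0,8,1,11)
  step pc=8: add  $2, $2, $5  regs=(0,65525,12,0,8,1,11)
  step pc=9: or   $1, $4, $0  regs=(0,8,12,0,8,1,11)
  step pc=10: slt  $6, $4, $0  regs=(0,8,12,0,8,1,0)
  step pc=11: addi  $5, $6, 4  regs=(0,8,12,0,8,4,0)

10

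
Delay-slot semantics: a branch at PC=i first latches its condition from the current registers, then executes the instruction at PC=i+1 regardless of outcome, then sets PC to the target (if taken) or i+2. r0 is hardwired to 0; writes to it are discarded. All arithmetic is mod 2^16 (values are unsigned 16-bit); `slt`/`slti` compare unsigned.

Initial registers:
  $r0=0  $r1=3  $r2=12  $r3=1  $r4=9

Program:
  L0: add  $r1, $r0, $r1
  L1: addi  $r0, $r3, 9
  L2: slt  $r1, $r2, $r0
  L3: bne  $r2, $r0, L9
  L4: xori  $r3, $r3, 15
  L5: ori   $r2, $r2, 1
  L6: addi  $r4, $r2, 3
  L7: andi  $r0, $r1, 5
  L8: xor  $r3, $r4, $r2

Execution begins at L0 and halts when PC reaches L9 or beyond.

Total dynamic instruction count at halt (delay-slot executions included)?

PC=0  add  $r1, $r0, $r1     | $r0=0 $r1=3 $r2=12 $r3=1 $r4=9
PC=1  addi  $r0, $r3, 9      | $r0=0 $r1=3 $r2=12 $r3=1 $r4=9
PC=2  slt  $r1, $r2, $r0     | $r0=0 $r1=0 $r2=12 $r3=1 $r4=9
PC=3  bne  $r2, $r0, L9      | $r0=0 $r1=0 $r2=12 $r3=1 $r4=9  [TAKEN]
PC=4  xori  $r3, $r3, 15     | $r0=0 $r1=0 $r2=12 $r3=14 $r4=9

5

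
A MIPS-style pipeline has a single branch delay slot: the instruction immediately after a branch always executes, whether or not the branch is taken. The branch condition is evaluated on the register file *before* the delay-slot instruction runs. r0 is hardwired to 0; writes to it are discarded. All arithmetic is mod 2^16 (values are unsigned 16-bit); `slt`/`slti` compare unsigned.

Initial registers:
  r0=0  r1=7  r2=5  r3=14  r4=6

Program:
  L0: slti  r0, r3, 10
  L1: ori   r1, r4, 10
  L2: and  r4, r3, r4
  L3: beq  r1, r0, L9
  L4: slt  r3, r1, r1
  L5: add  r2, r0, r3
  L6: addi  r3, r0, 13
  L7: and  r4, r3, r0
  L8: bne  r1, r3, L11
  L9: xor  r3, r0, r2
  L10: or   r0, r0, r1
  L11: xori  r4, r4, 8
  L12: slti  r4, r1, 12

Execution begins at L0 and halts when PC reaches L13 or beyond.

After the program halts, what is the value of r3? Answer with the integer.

0

[0] slti  r0, r3, 10  →  {r0:0, r1:7, r2:5, r3:14, r4:6}
[1] ori   r1, r4, 10  →  {r0:0, r1:14, r2:5, r3:14, r4:6}
[2] and  r4, r3, r4  →  {r0:0, r1:14, r2:5, r3:14, r4:6}
[3] beq  r1, r0, L9  →  {r0:0, r1:14, r2:5, r3:14, r4:6}  ⟨branch fallthrough⟩
[4] slt  r3, r1, r1  →  {r0:0, r1:14, r2:5, r3:0, r4:6}
[5] add  r2, r0, r3  →  {r0:0, r1:14, r2:0, r3:0, r4:6}
[6] addi  r3, r0, 13  →  {r0:0, r1:14, r2:0, r3:13, r4:6}
[7] and  r4, r3, r0  →  {r0:0, r1:14, r2:0, r3:13, r4:0}
[8] bne  r1, r3, L11  →  {r0:0, r1:14, r2:0, r3:13, r4:0}  ⟨branch taken⟩
[9] xor  r3, r0, r2  →  {r0:0, r1:14, r2:0, r3:0, r4:0}
[11] xori  r4, r4, 8  →  {r0:0, r1:14, r2:0, r3:0, r4:8}
[12] slti  r4, r1, 12  →  {r0:0, r1:14, r2:0, r3:0, r4:0}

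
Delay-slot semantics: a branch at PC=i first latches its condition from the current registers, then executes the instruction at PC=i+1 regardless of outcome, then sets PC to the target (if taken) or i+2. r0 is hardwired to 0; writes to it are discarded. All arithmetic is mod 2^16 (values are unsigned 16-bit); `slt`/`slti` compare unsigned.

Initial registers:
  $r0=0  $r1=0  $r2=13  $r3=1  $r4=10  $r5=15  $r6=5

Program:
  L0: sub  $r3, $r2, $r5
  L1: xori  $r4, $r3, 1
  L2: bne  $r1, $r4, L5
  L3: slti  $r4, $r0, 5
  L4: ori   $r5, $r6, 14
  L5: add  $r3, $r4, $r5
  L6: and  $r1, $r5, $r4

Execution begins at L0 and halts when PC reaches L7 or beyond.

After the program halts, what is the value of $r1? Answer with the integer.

1

  step pc=0: sub  $r3, $r2, $r5  regs=(0,0,13,65534,10,15,5)
  step pc=1: xori  $r4, $r3, 1  regs=(0,0,13,65534,65535,15,5)
  step pc=2: bne  $r1, $r4, L5  cond=T  regs=(0,0,13,65534,65535,15,5)
  step pc=3: slti  $r4, $r0, 5  regs=(0,0,13,65534,1,15,5)
  step pc=5: add  $r3, $r4, $r5  regs=(0,0,13,16,1,15,5)
  step pc=6: and  $r1, $r5, $r4  regs=(0,1,13,16,1,15,5)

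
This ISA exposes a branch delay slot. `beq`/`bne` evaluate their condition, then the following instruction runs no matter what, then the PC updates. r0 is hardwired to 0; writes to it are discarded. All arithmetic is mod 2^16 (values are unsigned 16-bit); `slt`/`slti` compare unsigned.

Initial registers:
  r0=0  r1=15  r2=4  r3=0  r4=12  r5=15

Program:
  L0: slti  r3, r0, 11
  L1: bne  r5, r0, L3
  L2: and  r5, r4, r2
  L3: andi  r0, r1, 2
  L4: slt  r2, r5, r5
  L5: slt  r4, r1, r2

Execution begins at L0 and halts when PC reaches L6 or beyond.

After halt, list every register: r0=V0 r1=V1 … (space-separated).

[0] slti  r3, r0, 11  →  {r0:0, r1:15, r2:4, r3:1, r4:12, r5:15}
[1] bne  r5, r0, L3  →  {r0:0, r1:15, r2:4, r3:1, r4:12, r5:15}  ⟨branch taken⟩
[2] and  r5, r4, r2  →  {r0:0, r1:15, r2:4, r3:1, r4:12, r5:4}
[3] andi  r0, r1, 2  →  {r0:0, r1:15, r2:4, r3:1, r4:12, r5:4}
[4] slt  r2, r5, r5  →  {r0:0, r1:15, r2:0, r3:1, r4:12, r5:4}
[5] slt  r4, r1, r2  →  {r0:0, r1:15, r2:0, r3:1, r4:0, r5:4}

r0=0 r1=15 r2=0 r3=1 r4=0 r5=4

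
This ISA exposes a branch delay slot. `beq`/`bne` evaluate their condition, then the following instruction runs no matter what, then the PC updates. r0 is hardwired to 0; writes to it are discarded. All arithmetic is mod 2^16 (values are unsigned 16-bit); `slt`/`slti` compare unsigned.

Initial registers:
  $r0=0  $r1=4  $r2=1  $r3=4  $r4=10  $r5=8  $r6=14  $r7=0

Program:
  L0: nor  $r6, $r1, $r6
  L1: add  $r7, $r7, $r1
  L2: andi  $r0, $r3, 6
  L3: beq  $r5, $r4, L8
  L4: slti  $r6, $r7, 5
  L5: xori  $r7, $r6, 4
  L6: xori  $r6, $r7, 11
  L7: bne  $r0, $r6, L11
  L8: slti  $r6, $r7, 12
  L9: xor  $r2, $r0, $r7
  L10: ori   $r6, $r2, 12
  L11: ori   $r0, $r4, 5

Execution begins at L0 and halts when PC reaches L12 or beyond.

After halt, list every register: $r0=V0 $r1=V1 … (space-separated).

$r0=0 $r1=4 $r2=1 $r3=4 $r4=10 $r5=8 $r6=1 $r7=5

  step pc=0: nor  $r6, $r1, $r6  regs=(0,4,1,4,10,8,65521,0)
  step pc=1: add  $r7, $r7, $r1  regs=(0,4,1,4,10,8,65521,4)
  step pc=2: andi  $r0, $r3, 6  regs=(0,4,1,4,10,8,65521,4)
  step pc=3: beq  $r5, $r4, L8  cond=F  regs=(0,4,1,4,10,8,65521,4)
  step pc=4: slti  $r6, $r7, 5  regs=(0,4,1,4,10,8,1,4)
  step pc=5: xori  $r7, $r6, 4  regs=(0,4,1,4,10,8,1,5)
  step pc=6: xori  $r6, $r7, 11  regs=(0,4,1,4,10,8,14,5)
  step pc=7: bne  $r0, $r6, L11  cond=T  regs=(0,4,1,4,10,8,14,5)
  step pc=8: slti  $r6, $r7, 12  regs=(0,4,1,4,10,8,1,5)
  step pc=11: ori   $r0, $r4, 5  regs=(0,4,1,4,10,8,1,5)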